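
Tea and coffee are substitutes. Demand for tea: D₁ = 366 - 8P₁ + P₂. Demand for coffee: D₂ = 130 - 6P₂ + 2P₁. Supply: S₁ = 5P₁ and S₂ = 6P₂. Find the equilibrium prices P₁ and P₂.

P₁ = 323/11, P₂ = 173/11

Market 1: 366 - 8P₁ + P₂ = 5P₁ → 13P₁ - P₂ = 366.
Market 2: 12P₂ - 2P₁ = 130.
Eliminating P₂: 12×(1) + 1×(2) gives 154P₁ = 4522, so P₁ = 323/11.
Back-substitute into (2): P₂ = (130 + 2×323/11) / 12 = 173/11.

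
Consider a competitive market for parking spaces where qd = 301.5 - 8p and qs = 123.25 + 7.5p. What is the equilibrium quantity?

q* = 209.5

Set qd = qs: 301.5 - 8p = 123.25 + 7.5p.
178.25 = 15.5p, so p* = 11.5.
q* = 301.5 − 8(11.5) = 209.5.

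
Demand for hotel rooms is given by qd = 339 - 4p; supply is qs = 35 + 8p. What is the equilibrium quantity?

q* = 713/3

Set qd = qs: 339 - 4p = 35 + 8p.
304 = 12p, so p* = 76/3.
q* = 339 − 4(76/3) = 713/3.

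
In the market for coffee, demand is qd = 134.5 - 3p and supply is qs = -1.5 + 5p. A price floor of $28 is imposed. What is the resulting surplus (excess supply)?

Surplus = 88

Equilibrium price would be p* = 17, so the floor at 28 binds.
At p = 28: qd = 50.5, qs = 138.5.
Surplus = 138.5 − 50.5 = 88.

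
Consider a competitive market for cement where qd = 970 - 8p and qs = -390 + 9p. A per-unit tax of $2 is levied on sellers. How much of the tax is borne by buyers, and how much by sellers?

Buyers bear 18/17, sellers bear 16/17

Pre-tax equilibrium: p* = 80, q* = 330.
Tax on sellers shifts supply to qs = -390 + 9(p − 2) = -408 + 9p.
970 - 8p = -408 + 9p gives buyer price pb = 1378/17; sellers receive ps = 1378/17 − 2 = 1344/17.
New quantity: q = 970 − 8(1378/17) = 5466/17.
Buyer burden = 1378/17 − 80 = 18/17; seller burden = 80 − 1344/17 = 16/17.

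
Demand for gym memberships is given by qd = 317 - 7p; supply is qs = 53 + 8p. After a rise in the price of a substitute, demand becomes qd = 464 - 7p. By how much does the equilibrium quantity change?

Original equilibrium: p* = 17.6, q* = 193.8.
New equilibrium: 464 - 7p = 53 + 8p, so 411 = 15p and p' = 27.4; q' = 464 − 7(27.4) = 272.2.
Change in quantity: 272.2 − 193.8 = 78.4.

Δq = 78.4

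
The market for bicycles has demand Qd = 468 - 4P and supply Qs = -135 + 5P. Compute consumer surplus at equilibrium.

Consumer surplus = 5000

Equilibrium: 468 - 4P = -135 + 5P gives P* = 67, Q* = 200.
Demand choke price (Qd = 0): P = 117.
CS = ½(117 − 67)(200) = 5000.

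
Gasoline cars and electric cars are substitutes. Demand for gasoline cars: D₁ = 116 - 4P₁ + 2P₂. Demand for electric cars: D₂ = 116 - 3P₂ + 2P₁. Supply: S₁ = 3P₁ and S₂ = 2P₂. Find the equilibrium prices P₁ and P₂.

Market 1: 116 - 4P₁ + 2P₂ = 3P₁ → 7P₁ - 2P₂ = 116.
Market 2: 5P₂ - 2P₁ = 116.
Eliminating P₂: 5×(1) + 2×(2) gives 31P₁ = 812, so P₁ = 812/31.
Back-substitute into (2): P₂ = (116 + 2×812/31) / 5 = 1044/31.

P₁ = 812/31, P₂ = 1044/31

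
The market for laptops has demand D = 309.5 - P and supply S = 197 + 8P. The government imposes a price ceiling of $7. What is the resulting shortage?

Shortage = 49.5

Equilibrium price would be P* = 12.5, so the ceiling at 7 binds.
At P = 7: D = 309.5 − 1(7) = 302.5, S = 197 + 8(7) = 253.
Shortage = 302.5 − 253 = 49.5.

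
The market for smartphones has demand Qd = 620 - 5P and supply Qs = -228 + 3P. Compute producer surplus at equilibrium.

Producer surplus = 1350

Equilibrium: 620 - 5P = -228 + 3P gives P* = 106, Q* = 90.
Supply starts at P = 76 (where Qs = 0).
PS = ½(106 − 76)(90) = 1350.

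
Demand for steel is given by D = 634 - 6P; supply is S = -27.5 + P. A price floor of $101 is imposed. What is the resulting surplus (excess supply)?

Surplus = 45.5

Equilibrium price would be P* = 94.5, so the floor at 101 binds.
At P = 101: D = 28, S = 73.5.
Surplus = 73.5 − 28 = 45.5.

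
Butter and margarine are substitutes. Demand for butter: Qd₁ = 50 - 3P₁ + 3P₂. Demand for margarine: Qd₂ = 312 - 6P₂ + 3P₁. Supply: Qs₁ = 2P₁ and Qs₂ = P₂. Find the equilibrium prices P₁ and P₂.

Market 1: 50 - 3P₁ + 3P₂ = 2P₁ → 5P₁ - 3P₂ = 50.
Market 2: 7P₂ - 3P₁ = 312.
Eliminating P₂: 7×(1) + 3×(2) gives 26P₁ = 1286, so P₁ = 643/13.
Back-substitute into (2): P₂ = (312 + 3×643/13) / 7 = 855/13.

P₁ = 643/13, P₂ = 855/13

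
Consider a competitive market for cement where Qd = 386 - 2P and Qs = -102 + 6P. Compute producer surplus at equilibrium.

Producer surplus = 5808

Equilibrium: 386 - 2P = -102 + 6P gives P* = 61, Q* = 264.
Supply starts at P = 17 (where Qs = 0).
PS = ½(61 − 17)(264) = 5808.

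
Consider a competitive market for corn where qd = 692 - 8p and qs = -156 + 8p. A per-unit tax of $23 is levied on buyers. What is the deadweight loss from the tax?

Pre-tax equilibrium: p* = 53, q* = 268.
Tax on buyers shifts demand to qd = 692 − 8(p + 23) = 508 - 8p.
508 - 8p = -156 + 8p gives seller price ps = 41.5; buyers pay pb = 41.5 + 23 = 64.5.
New quantity: q = 692 − 8(64.5) = 176.
DWL = ½ × 23 × (268 − 176) = 1058.

Deadweight loss = 1058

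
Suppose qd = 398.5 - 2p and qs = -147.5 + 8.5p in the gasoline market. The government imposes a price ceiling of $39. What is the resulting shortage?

Shortage = 136.5

Equilibrium price would be p* = 52, so the ceiling at 39 binds.
At p = 39: qd = 398.5 − 2(39) = 320.5, qs = -147.5 + 8.5(39) = 184.
Shortage = 320.5 − 184 = 136.5.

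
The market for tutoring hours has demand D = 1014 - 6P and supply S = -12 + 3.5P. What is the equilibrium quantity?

Q* = 366

Set D = S: 1014 - 6P = -12 + 3.5P.
1026 = 9.5P, so P* = 108.
Q* = 1014 − 6(108) = 366.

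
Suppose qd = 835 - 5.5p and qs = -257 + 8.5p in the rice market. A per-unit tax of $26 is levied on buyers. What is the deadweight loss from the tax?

Pre-tax equilibrium: p* = 78, q* = 406.
Tax on buyers shifts demand to qd = 835 − 5.5(p + 26) = 692 - 5.5p.
692 - 5.5p = -257 + 8.5p gives seller price ps = 949/14; buyers pay pb = 949/14 + 26 = 1313/14.
New quantity: q = 835 − 5.5(1313/14) = 8937/28.
DWL = ½ × 26 × (406 − 8937/28) = 31603/28.

Deadweight loss = 31603/28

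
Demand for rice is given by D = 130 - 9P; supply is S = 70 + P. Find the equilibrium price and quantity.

Set D = S: 130 - 9P = 70 + P.
60 = 10P, so P* = 6.
Q* = 130 − 9(6) = 76.

P* = 6, Q* = 76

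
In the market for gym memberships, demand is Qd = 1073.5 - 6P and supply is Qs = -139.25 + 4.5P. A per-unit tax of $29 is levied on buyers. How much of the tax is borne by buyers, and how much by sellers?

Pre-tax equilibrium: P* = 115.5, Q* = 380.5.
Tax on buyers shifts demand to Qd = 1073.5 − 6(P + 29) = 899.5 - 6P.
899.5 - 6P = -139.25 + 4.5P gives seller price Ps = 1385/14; buyers pay Pb = 1385/14 + 29 = 1791/14.
New quantity: Q = 1073.5 − 6(1791/14) = 4283/14.
Buyer burden = 1791/14 − 115.5 = 87/7; seller burden = 115.5 − 1385/14 = 116/7.

Buyers bear 87/7, sellers bear 116/7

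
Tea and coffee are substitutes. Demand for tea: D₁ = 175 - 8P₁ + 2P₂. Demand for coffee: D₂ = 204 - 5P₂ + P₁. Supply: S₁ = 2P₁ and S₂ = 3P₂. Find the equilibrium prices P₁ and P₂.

P₁ = 904/39, P₂ = 2215/78

Market 1: 175 - 8P₁ + 2P₂ = 2P₁ → 10P₁ - 2P₂ = 175.
Market 2: 8P₂ - P₁ = 204.
Eliminating P₂: 8×(1) + 2×(2) gives 78P₁ = 1808, so P₁ = 904/39.
Back-substitute into (2): P₂ = (204 + 1×904/39) / 8 = 2215/78.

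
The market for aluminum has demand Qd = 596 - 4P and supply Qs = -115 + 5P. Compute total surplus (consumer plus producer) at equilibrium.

Total surplus = 17640

Equilibrium: 596 - 4P = -115 + 5P gives P* = 79, Q* = 280.
Demand choke price: P = 149; supply starts at P = 23.
CS = ½(149 − 79)(280) = 9800; PS = ½(79 − 23)(280) = 7840.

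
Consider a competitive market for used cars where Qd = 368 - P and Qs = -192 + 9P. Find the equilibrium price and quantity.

Set Qd = Qs: 368 - P = -192 + 9P.
560 = 10P, so P* = 56.
Q* = 368 − 1(56) = 312.

P* = 56, Q* = 312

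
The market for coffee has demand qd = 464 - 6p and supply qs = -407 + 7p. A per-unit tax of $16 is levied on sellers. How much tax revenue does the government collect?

Tax revenue = 2144/13

Pre-tax equilibrium: p* = 67, q* = 62.
Tax on sellers shifts supply to qs = -407 + 7(p − 16) = -519 + 7p.
464 - 6p = -519 + 7p gives buyer price pb = 983/13; sellers receive ps = 983/13 − 16 = 775/13.
New quantity: q = 464 − 6(983/13) = 134/13.
Revenue = 16 × 134/13 = 2144/13.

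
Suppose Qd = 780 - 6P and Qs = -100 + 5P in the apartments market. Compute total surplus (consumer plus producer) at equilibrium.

Total surplus = 16500

Equilibrium: 780 - 6P = -100 + 5P gives P* = 80, Q* = 300.
Demand choke price: P = 130; supply starts at P = 20.
CS = ½(130 − 80)(300) = 7500; PS = ½(80 − 20)(300) = 9000.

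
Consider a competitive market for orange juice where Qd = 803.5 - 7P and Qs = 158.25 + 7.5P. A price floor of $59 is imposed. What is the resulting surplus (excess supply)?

Equilibrium price would be P* = 44.5, so the floor at 59 binds.
At P = 59: Qd = 390.5, Qs = 600.75.
Surplus = 600.75 − 390.5 = 210.25.

Surplus = 210.25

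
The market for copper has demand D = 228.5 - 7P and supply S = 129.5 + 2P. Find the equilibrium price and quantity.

Set D = S: 228.5 - 7P = 129.5 + 2P.
99 = 9P, so P* = 11.
Q* = 228.5 − 7(11) = 151.5.

P* = 11, Q* = 151.5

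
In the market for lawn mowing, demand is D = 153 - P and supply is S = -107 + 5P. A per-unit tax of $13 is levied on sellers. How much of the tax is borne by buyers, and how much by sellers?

Pre-tax equilibrium: P* = 130/3, Q* = 329/3.
Tax on sellers shifts supply to S = -107 + 5(P − 13) = -172 + 5P.
153 - P = -172 + 5P gives buyer price Pb = 325/6; sellers receive Ps = 325/6 − 13 = 247/6.
New quantity: Q = 153 − 1(325/6) = 593/6.
Buyer burden = 325/6 − 130/3 = 65/6; seller burden = 130/3 − 247/6 = 13/6.

Buyers bear 65/6, sellers bear 13/6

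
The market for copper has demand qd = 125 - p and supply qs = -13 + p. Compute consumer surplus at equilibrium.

Consumer surplus = 1568

Equilibrium: 125 - p = -13 + p gives p* = 69, q* = 56.
Demand choke price (qd = 0): p = 125.
CS = ½(125 − 69)(56) = 1568.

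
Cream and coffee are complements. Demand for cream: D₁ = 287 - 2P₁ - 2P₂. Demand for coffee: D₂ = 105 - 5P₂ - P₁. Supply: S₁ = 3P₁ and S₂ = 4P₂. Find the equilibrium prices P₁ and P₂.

Market 1: 287 - 2P₁ - 2P₂ = 3P₁ → 5P₁ + 2P₂ = 287.
Market 2: 9P₂ + P₁ = 105.
Eliminating P₂: 9×(1) − 2×(2) gives 43P₁ = 2373, so P₁ = 2373/43.
Back-substitute into (2): P₂ = (105 − 1×2373/43) / 9 = 238/43.

P₁ = 2373/43, P₂ = 238/43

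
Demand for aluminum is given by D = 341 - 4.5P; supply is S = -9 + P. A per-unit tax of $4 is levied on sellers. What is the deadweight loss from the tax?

Deadweight loss = 72/11

Pre-tax equilibrium: P* = 700/11, Q* = 601/11.
Tax on sellers shifts supply to S = -9 + 1(P − 4) = -13 + P.
341 - 4.5P = -13 + P gives buyer price Pb = 708/11; sellers receive Ps = 708/11 − 4 = 664/11.
New quantity: Q = 341 − 4.5(708/11) = 565/11.
DWL = ½ × 4 × (601/11 − 565/11) = 72/11.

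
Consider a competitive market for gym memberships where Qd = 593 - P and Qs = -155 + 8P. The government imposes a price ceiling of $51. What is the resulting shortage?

Equilibrium price would be P* = 748/9, so the ceiling at 51 binds.
At P = 51: Qd = 593 − 1(51) = 542, Qs = -155 + 8(51) = 253.
Shortage = 542 − 253 = 289.

Shortage = 289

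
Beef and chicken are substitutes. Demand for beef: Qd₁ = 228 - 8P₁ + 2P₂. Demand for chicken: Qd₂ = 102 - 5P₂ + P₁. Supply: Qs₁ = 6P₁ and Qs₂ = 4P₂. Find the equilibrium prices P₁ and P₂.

Market 1: 228 - 8P₁ + 2P₂ = 6P₁ → 14P₁ - 2P₂ = 228.
Market 2: 9P₂ - P₁ = 102.
Eliminating P₂: 9×(1) + 2×(2) gives 124P₁ = 2256, so P₁ = 564/31.
Back-substitute into (2): P₂ = (102 + 1×564/31) / 9 = 414/31.

P₁ = 564/31, P₂ = 414/31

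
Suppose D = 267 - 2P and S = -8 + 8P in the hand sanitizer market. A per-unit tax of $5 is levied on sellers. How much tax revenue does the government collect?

Pre-tax equilibrium: P* = 27.5, Q* = 212.
Tax on sellers shifts supply to S = -8 + 8(P − 5) = -48 + 8P.
267 - 2P = -48 + 8P gives buyer price Pb = 31.5; sellers receive Ps = 31.5 − 5 = 26.5.
New quantity: Q = 267 − 2(31.5) = 204.
Revenue = 5 × 204 = 1020.

Tax revenue = 1020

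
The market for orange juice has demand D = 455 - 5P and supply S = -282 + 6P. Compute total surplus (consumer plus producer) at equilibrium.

Equilibrium: 455 - 5P = -282 + 6P gives P* = 67, Q* = 120.
Demand choke price: P = 91; supply starts at P = 47.
CS = ½(91 − 67)(120) = 1440; PS = ½(67 − 47)(120) = 1200.

Total surplus = 2640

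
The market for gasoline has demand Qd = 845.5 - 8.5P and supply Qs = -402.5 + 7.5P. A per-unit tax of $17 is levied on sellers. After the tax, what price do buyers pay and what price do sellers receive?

Buyers pay $85.96875, sellers receive $68.96875

Pre-tax equilibrium: P* = 78, Q* = 182.5.
Tax on sellers shifts supply to Qs = -402.5 + 7.5(P − 17) = -530 + 7.5P.
845.5 - 8.5P = -530 + 7.5P gives buyer price Pb = 85.96875; sellers receive Ps = 85.96875 − 17 = 68.96875.
New quantity: Q = 845.5 − 8.5(85.96875) = 114.765625.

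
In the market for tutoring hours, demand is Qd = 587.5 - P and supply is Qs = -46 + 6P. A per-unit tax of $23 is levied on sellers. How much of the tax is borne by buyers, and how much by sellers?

Buyers bear 138/7, sellers bear 23/7

Pre-tax equilibrium: P* = 90.5, Q* = 497.
Tax on sellers shifts supply to Qs = -46 + 6(P − 23) = -184 + 6P.
587.5 - P = -184 + 6P gives buyer price Pb = 1543/14; sellers receive Ps = 1543/14 − 23 = 1221/14.
New quantity: Q = 587.5 − 1(1543/14) = 3341/7.
Buyer burden = 1543/14 − 90.5 = 138/7; seller burden = 90.5 − 1221/14 = 23/7.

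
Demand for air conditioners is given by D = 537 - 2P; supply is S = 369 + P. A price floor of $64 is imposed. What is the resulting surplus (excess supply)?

Surplus = 24

Equilibrium price would be P* = 56, so the floor at 64 binds.
At P = 64: D = 409, S = 433.
Surplus = 433 − 409 = 24.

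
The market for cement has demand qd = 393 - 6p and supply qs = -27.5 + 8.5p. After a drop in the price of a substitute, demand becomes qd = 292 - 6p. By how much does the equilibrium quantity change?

Original equilibrium: p* = 29, q* = 219.
New equilibrium: 292 - 6p = -27.5 + 8.5p, so 319.5 = 14.5p and p' = 639/29; q' = 292 − 6(639/29) = 4634/29.
Change in quantity: 4634/29 − 219 = -1717/29.

Δq = -1717/29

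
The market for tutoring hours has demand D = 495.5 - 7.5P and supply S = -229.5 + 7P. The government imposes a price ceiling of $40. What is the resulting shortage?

Equilibrium price would be P* = 50, so the ceiling at 40 binds.
At P = 40: D = 495.5 − 7.5(40) = 195.5, S = -229.5 + 7(40) = 50.5.
Shortage = 195.5 − 50.5 = 145.

Shortage = 145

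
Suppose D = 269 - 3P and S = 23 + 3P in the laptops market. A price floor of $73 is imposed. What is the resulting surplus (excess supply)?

Equilibrium price would be P* = 41, so the floor at 73 binds.
At P = 73: D = 50, S = 242.
Surplus = 242 − 50 = 192.

Surplus = 192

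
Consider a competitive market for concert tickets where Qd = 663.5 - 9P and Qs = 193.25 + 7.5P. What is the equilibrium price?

Set Qd = Qs: 663.5 - 9P = 193.25 + 7.5P.
470.25 = 16.5P, so P* = 28.5.
Q* = 663.5 − 9(28.5) = 407.

P* = 28.5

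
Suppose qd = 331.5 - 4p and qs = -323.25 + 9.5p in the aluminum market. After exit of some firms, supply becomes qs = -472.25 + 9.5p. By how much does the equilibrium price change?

Δp = 298/27

Original equilibrium: p* = 48.5, q* = 137.5.
New equilibrium: 331.5 - 4p = -472.25 + 9.5p, so 803.75 = 13.5p and p' = 3215/54; q' = 331.5 − 4(3215/54) = 5041/54.
Change in price: 3215/54 − 48.5 = 298/27.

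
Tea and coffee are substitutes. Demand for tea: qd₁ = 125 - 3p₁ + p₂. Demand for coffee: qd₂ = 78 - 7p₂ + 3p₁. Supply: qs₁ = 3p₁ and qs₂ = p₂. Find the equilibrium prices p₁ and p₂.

Market 1: 125 - 3p₁ + p₂ = 3p₁ → 6p₁ - p₂ = 125.
Market 2: 8p₂ - 3p₁ = 78.
Eliminating p₂: 8×(1) + 1×(2) gives 45p₁ = 1078, so p₁ = 1078/45.
Back-substitute into (2): p₂ = (78 + 3×1078/45) / 8 = 281/15.

p₁ = 1078/45, p₂ = 281/15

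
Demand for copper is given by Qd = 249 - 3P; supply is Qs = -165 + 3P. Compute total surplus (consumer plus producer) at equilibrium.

Equilibrium: 249 - 3P = -165 + 3P gives P* = 69, Q* = 42.
Demand choke price: P = 83; supply starts at P = 55.
CS = ½(83 − 69)(42) = 294; PS = ½(69 − 55)(42) = 294.

Total surplus = 588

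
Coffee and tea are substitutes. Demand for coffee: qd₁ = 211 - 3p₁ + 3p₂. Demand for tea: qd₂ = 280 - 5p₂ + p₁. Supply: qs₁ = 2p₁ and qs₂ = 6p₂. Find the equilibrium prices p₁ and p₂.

p₁ = 3161/52, p₂ = 1611/52

Market 1: 211 - 3p₁ + 3p₂ = 2p₁ → 5p₁ - 3p₂ = 211.
Market 2: 11p₂ - p₁ = 280.
Eliminating p₂: 11×(1) + 3×(2) gives 52p₁ = 3161, so p₁ = 3161/52.
Back-substitute into (2): p₂ = (280 + 1×3161/52) / 11 = 1611/52.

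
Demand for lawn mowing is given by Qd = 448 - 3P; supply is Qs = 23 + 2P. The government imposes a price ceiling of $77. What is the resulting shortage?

Equilibrium price would be P* = 85, so the ceiling at 77 binds.
At P = 77: Qd = 448 − 3(77) = 217, Qs = 23 + 2(77) = 177.
Shortage = 217 − 177 = 40.

Shortage = 40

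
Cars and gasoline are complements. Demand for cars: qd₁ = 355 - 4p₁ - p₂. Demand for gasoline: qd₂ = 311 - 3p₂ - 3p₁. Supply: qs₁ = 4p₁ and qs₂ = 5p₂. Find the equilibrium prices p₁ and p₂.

p₁ = 2529/61, p₂ = 1423/61

Market 1: 355 - 4p₁ - p₂ = 4p₁ → 8p₁ + p₂ = 355.
Market 2: 8p₂ + 3p₁ = 311.
Eliminating p₂: 8×(1) − 1×(2) gives 61p₁ = 2529, so p₁ = 2529/61.
Back-substitute into (2): p₂ = (311 − 3×2529/61) / 8 = 1423/61.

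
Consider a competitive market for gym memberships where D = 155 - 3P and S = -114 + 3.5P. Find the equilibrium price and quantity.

P* = 538/13, Q* = 401/13

Set D = S: 155 - 3P = -114 + 3.5P.
269 = 6.5P, so P* = 538/13.
Q* = 155 − 3(538/13) = 401/13.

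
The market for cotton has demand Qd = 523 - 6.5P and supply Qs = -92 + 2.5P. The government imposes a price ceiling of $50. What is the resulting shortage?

Equilibrium price would be P* = 205/3, so the ceiling at 50 binds.
At P = 50: Qd = 523 − 6.5(50) = 198, Qs = -92 + 2.5(50) = 33.
Shortage = 198 − 33 = 165.

Shortage = 165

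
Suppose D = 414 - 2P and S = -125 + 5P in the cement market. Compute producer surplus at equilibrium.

Producer surplus = 6760

Equilibrium: 414 - 2P = -125 + 5P gives P* = 77, Q* = 260.
Supply starts at P = 25 (where S = 0).
PS = ½(77 − 25)(260) = 6760.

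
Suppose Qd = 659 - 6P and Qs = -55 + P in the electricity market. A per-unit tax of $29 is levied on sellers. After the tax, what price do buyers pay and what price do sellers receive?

Buyers pay 743/7, sellers receive 540/7

Pre-tax equilibrium: P* = 102, Q* = 47.
Tax on sellers shifts supply to Qs = -55 + 1(P − 29) = -84 + P.
659 - 6P = -84 + P gives buyer price Pb = 743/7; sellers receive Ps = 743/7 − 29 = 540/7.
New quantity: Q = 659 − 6(743/7) = 155/7.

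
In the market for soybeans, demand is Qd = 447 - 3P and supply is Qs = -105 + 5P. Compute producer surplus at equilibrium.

Equilibrium: 447 - 3P = -105 + 5P gives P* = 69, Q* = 240.
Supply starts at P = 21 (where Qs = 0).
PS = ½(69 − 21)(240) = 5760.

Producer surplus = 5760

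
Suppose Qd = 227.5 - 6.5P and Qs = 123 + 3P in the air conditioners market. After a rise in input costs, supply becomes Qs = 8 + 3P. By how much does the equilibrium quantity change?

ΔQ = -1495/19

Original equilibrium: P* = 11, Q* = 156.
New equilibrium: 227.5 - 6.5P = 8 + 3P, so 219.5 = 9.5P and P' = 439/19; Q' = 227.5 − 6.5(439/19) = 1469/19.
Change in quantity: 1469/19 − 156 = -1495/19.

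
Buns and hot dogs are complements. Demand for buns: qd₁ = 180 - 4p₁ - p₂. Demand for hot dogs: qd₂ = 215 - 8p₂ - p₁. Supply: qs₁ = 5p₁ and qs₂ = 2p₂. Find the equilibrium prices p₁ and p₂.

Market 1: 180 - 4p₁ - p₂ = 5p₁ → 9p₁ + p₂ = 180.
Market 2: 10p₂ + p₁ = 215.
Eliminating p₂: 10×(1) − 1×(2) gives 89p₁ = 1585, so p₁ = 1585/89.
Back-substitute into (2): p₂ = (215 − 1×1585/89) / 10 = 1755/89.

p₁ = 1585/89, p₂ = 1755/89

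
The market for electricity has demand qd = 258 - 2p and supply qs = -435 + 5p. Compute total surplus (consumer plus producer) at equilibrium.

Equilibrium: 258 - 2p = -435 + 5p gives p* = 99, q* = 60.
Demand choke price: p = 129; supply starts at p = 87.
CS = ½(129 − 99)(60) = 900; PS = ½(99 − 87)(60) = 360.

Total surplus = 1260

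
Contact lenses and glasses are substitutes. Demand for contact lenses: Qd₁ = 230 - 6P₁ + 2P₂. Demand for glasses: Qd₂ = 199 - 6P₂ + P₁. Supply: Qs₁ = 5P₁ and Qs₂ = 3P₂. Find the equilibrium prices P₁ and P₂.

P₁ = 2468/97, P₂ = 2419/97

Market 1: 230 - 6P₁ + 2P₂ = 5P₁ → 11P₁ - 2P₂ = 230.
Market 2: 9P₂ - P₁ = 199.
Eliminating P₂: 9×(1) + 2×(2) gives 97P₁ = 2468, so P₁ = 2468/97.
Back-substitute into (2): P₂ = (199 + 1×2468/97) / 9 = 2419/97.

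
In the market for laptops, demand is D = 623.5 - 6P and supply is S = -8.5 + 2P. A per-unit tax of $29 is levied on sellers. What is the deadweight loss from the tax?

Deadweight loss = 630.75

Pre-tax equilibrium: P* = 79, Q* = 149.5.
Tax on sellers shifts supply to S = -8.5 + 2(P − 29) = -66.5 + 2P.
623.5 - 6P = -66.5 + 2P gives buyer price Pb = 86.25; sellers receive Ps = 86.25 − 29 = 57.25.
New quantity: Q = 623.5 − 6(86.25) = 106.
DWL = ½ × 29 × (149.5 − 106) = 630.75.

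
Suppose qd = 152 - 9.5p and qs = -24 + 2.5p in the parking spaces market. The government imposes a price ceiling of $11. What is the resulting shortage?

Equilibrium price would be p* = 44/3, so the ceiling at 11 binds.
At p = 11: qd = 152 − 9.5(11) = 47.5, qs = -24 + 2.5(11) = 3.5.
Shortage = 47.5 − 3.5 = 44.

Shortage = 44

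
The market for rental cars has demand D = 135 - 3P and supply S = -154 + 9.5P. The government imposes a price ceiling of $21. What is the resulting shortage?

Equilibrium price would be P* = 23.12, so the ceiling at 21 binds.
At P = 21: D = 135 − 3(21) = 72, S = -154 + 9.5(21) = 45.5.
Shortage = 72 − 45.5 = 26.5.

Shortage = 26.5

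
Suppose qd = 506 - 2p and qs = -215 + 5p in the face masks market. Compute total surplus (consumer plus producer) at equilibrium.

Equilibrium: 506 - 2p = -215 + 5p gives p* = 103, q* = 300.
Demand choke price: p = 253; supply starts at p = 43.
CS = ½(253 − 103)(300) = 22500; PS = ½(103 − 43)(300) = 9000.

Total surplus = 31500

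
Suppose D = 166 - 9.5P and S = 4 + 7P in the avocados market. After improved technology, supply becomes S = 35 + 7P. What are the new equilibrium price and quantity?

P' = 262/33, Q' = 2989/33

Original equilibrium: P* = 108/11, Q* = 800/11.
New equilibrium: 166 - 9.5P = 35 + 7P, so 131 = 16.5P and P' = 262/33; Q' = 166 − 9.5(262/33) = 2989/33.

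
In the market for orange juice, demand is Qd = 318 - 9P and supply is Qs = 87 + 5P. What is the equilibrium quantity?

Set Qd = Qs: 318 - 9P = 87 + 5P.
231 = 14P, so P* = 16.5.
Q* = 318 − 9(16.5) = 169.5.

Q* = 169.5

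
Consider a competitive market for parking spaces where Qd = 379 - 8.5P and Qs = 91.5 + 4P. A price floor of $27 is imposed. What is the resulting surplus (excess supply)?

Surplus = 50

Equilibrium price would be P* = 23, so the floor at 27 binds.
At P = 27: Qd = 149.5, Qs = 199.5.
Surplus = 199.5 − 149.5 = 50.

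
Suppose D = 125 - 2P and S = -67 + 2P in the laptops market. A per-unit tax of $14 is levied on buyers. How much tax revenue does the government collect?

Tax revenue = 210

Pre-tax equilibrium: P* = 48, Q* = 29.
Tax on buyers shifts demand to D = 125 − 2(P + 14) = 97 - 2P.
97 - 2P = -67 + 2P gives seller price Ps = 41; buyers pay Pb = 41 + 14 = 55.
New quantity: Q = 125 − 2(55) = 15.
Revenue = 14 × 15 = 210.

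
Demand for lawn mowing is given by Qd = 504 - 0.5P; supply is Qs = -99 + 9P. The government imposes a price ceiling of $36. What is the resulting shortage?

Equilibrium price would be P* = 1206/19, so the ceiling at 36 binds.
At P = 36: Qd = 504 − 0.5(36) = 486, Qs = -99 + 9(36) = 225.
Shortage = 486 − 225 = 261.

Shortage = 261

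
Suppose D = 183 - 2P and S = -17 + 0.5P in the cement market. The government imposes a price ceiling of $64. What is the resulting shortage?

Shortage = 40

Equilibrium price would be P* = 80, so the ceiling at 64 binds.
At P = 64: D = 183 − 2(64) = 55, S = -17 + 0.5(64) = 15.
Shortage = 55 − 15 = 40.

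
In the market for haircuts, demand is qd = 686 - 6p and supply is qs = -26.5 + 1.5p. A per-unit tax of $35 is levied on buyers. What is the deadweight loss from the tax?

Pre-tax equilibrium: p* = 95, q* = 116.
Tax on buyers shifts demand to qd = 686 − 6(p + 35) = 476 - 6p.
476 - 6p = -26.5 + 1.5p gives seller price ps = 67; buyers pay pb = 67 + 35 = 102.
New quantity: q = 686 − 6(102) = 74.
DWL = ½ × 35 × (116 − 74) = 735.

Deadweight loss = 735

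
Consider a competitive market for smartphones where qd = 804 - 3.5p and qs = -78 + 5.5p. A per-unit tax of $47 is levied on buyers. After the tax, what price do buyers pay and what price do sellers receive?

Pre-tax equilibrium: p* = 98, q* = 461.
Tax on buyers shifts demand to qd = 804 − 3.5(p + 47) = 639.5 - 3.5p.
639.5 - 3.5p = -78 + 5.5p gives seller price ps = 1435/18; buyers pay pb = 1435/18 + 47 = 2281/18.
New quantity: q = 804 − 3.5(2281/18) = 12977/36.

Buyers pay 2281/18, sellers receive 1435/18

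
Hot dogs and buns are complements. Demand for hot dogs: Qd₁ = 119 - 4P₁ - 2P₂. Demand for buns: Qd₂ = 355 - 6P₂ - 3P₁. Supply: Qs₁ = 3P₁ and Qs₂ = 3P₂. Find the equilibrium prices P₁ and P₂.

Market 1: 119 - 4P₁ - 2P₂ = 3P₁ → 7P₁ + 2P₂ = 119.
Market 2: 9P₂ + 3P₁ = 355.
Eliminating P₂: 9×(1) − 2×(2) gives 57P₁ = 361, so P₁ = 19/3.
Back-substitute into (2): P₂ = (355 − 3×19/3) / 9 = 112/3.

P₁ = 19/3, P₂ = 112/3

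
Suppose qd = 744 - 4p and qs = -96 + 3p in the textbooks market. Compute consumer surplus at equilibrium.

Consumer surplus = 8712

Equilibrium: 744 - 4p = -96 + 3p gives p* = 120, q* = 264.
Demand choke price (qd = 0): p = 186.
CS = ½(186 − 120)(264) = 8712.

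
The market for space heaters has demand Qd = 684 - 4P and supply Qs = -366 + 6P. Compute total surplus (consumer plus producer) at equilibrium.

Total surplus = 14520

Equilibrium: 684 - 4P = -366 + 6P gives P* = 105, Q* = 264.
Demand choke price: P = 171; supply starts at P = 61.
CS = ½(171 − 105)(264) = 8712; PS = ½(105 − 61)(264) = 5808.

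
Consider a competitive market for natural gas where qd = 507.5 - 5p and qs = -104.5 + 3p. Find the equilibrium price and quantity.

p* = 76.5, q* = 125

Set qd = qs: 507.5 - 5p = -104.5 + 3p.
612 = 8p, so p* = 76.5.
q* = 507.5 − 5(76.5) = 125.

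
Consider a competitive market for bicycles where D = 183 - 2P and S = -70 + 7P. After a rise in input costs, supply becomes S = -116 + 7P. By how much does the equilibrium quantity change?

ΔQ = -92/9

Original equilibrium: P* = 253/9, Q* = 1141/9.
New equilibrium: 183 - 2P = -116 + 7P, so 299 = 9P and P' = 299/9; Q' = 183 − 2(299/9) = 1049/9.
Change in quantity: 1049/9 − 1141/9 = -92/9.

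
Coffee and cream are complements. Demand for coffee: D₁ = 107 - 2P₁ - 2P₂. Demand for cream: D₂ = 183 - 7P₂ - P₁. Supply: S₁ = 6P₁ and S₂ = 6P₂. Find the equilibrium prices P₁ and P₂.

P₁ = 1025/102, P₂ = 1357/102

Market 1: 107 - 2P₁ - 2P₂ = 6P₁ → 8P₁ + 2P₂ = 107.
Market 2: 13P₂ + P₁ = 183.
Eliminating P₂: 13×(1) − 2×(2) gives 102P₁ = 1025, so P₁ = 1025/102.
Back-substitute into (2): P₂ = (183 − 1×1025/102) / 13 = 1357/102.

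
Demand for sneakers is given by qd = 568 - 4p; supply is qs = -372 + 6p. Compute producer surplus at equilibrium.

Producer surplus = 3072

Equilibrium: 568 - 4p = -372 + 6p gives p* = 94, q* = 192.
Supply starts at p = 62 (where qs = 0).
PS = ½(94 − 62)(192) = 3072.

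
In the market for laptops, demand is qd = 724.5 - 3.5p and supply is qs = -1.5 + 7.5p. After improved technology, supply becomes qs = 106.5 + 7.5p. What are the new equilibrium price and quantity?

Original equilibrium: p* = 66, q* = 493.5.
New equilibrium: 724.5 - 3.5p = 106.5 + 7.5p, so 618 = 11p and p' = 618/11; q' = 724.5 − 3.5(618/11) = 11613/22.

p' = 618/11, q' = 11613/22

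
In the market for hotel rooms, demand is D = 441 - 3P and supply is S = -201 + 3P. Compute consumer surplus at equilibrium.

Equilibrium: 441 - 3P = -201 + 3P gives P* = 107, Q* = 120.
Demand choke price (D = 0): P = 147.
CS = ½(147 − 107)(120) = 2400.

Consumer surplus = 2400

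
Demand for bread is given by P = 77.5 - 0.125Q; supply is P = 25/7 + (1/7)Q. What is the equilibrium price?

P* = 43

Set the two price expressions equal: 77.5 - 0.125Q = 25/7 + (1/7)Q.
1035/14 = (15/56)Q, so Q* = 276.
P* = 77.5 − (0.125)(276) = 43.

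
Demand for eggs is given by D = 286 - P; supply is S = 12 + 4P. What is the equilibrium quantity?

Q* = 231.2

Set D = S: 286 - P = 12 + 4P.
274 = 5P, so P* = 54.8.
Q* = 286 − 1(54.8) = 231.2.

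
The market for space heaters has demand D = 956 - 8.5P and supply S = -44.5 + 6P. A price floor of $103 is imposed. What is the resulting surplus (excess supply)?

Equilibrium price would be P* = 69, so the floor at 103 binds.
At P = 103: D = 80.5, S = 573.5.
Surplus = 573.5 − 80.5 = 493.

Surplus = 493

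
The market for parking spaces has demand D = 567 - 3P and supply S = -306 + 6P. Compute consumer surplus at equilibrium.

Equilibrium: 567 - 3P = -306 + 6P gives P* = 97, Q* = 276.
Demand choke price (D = 0): P = 189.
CS = ½(189 − 97)(276) = 12696.

Consumer surplus = 12696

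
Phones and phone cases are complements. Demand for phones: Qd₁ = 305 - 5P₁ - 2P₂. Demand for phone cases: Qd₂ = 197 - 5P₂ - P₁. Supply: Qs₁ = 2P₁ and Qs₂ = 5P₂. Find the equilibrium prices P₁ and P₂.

P₁ = 664/17, P₂ = 537/34

Market 1: 305 - 5P₁ - 2P₂ = 2P₁ → 7P₁ + 2P₂ = 305.
Market 2: 10P₂ + P₁ = 197.
Eliminating P₂: 10×(1) − 2×(2) gives 68P₁ = 2656, so P₁ = 664/17.
Back-substitute into (2): P₂ = (197 − 1×664/17) / 10 = 537/34.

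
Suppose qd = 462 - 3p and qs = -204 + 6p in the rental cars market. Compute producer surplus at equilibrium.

Producer surplus = 4800

Equilibrium: 462 - 3p = -204 + 6p gives p* = 74, q* = 240.
Supply starts at p = 34 (where qs = 0).
PS = ½(74 − 34)(240) = 4800.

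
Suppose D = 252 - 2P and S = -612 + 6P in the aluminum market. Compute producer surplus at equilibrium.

Equilibrium: 252 - 2P = -612 + 6P gives P* = 108, Q* = 36.
Supply starts at P = 102 (where S = 0).
PS = ½(108 − 102)(36) = 108.

Producer surplus = 108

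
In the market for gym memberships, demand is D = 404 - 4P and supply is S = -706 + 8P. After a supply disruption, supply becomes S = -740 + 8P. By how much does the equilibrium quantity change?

Original equilibrium: P* = 92.5, Q* = 34.
New equilibrium: 404 - 4P = -740 + 8P, so 1144 = 12P and P' = 286/3; Q' = 404 − 4(286/3) = 68/3.
Change in quantity: 68/3 − 34 = -34/3.

ΔQ = -34/3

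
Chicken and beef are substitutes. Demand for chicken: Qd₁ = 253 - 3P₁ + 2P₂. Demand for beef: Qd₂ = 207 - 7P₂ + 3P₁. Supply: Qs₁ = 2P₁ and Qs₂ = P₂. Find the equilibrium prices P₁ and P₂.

Market 1: 253 - 3P₁ + 2P₂ = 2P₁ → 5P₁ - 2P₂ = 253.
Market 2: 8P₂ - 3P₁ = 207.
Eliminating P₂: 8×(1) + 2×(2) gives 34P₁ = 2438, so P₁ = 1219/17.
Back-substitute into (2): P₂ = (207 + 3×1219/17) / 8 = 897/17.

P₁ = 1219/17, P₂ = 897/17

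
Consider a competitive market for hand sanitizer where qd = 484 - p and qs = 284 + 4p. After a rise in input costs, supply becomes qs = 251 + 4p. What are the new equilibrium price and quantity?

Original equilibrium: p* = 40, q* = 444.
New equilibrium: 484 - p = 251 + 4p, so 233 = 5p and p' = 46.6; q' = 484 − 1(46.6) = 437.4.

p' = 46.6, q' = 437.4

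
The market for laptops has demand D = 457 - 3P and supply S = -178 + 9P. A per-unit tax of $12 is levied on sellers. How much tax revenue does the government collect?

Pre-tax equilibrium: P* = 635/12, Q* = 298.25.
Tax on sellers shifts supply to S = -178 + 9(P − 12) = -286 + 9P.
457 - 3P = -286 + 9P gives buyer price Pb = 743/12; sellers receive Ps = 743/12 − 12 = 599/12.
New quantity: Q = 457 − 3(743/12) = 271.25.
Revenue = 12 × 271.25 = 3255.

Tax revenue = 3255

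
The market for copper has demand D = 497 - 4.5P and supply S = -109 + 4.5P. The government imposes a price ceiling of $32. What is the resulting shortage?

Shortage = 318

Equilibrium price would be P* = 202/3, so the ceiling at 32 binds.
At P = 32: D = 497 − 4.5(32) = 353, S = -109 + 4.5(32) = 35.
Shortage = 353 − 35 = 318.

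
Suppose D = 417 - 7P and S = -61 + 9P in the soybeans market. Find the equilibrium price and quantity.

P* = 29.875, Q* = 207.875

Set D = S: 417 - 7P = -61 + 9P.
478 = 16P, so P* = 29.875.
Q* = 417 − 7(29.875) = 207.875.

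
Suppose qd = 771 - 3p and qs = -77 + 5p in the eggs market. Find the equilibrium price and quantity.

p* = 106, q* = 453

Set qd = qs: 771 - 3p = -77 + 5p.
848 = 8p, so p* = 106.
q* = 771 − 3(106) = 453.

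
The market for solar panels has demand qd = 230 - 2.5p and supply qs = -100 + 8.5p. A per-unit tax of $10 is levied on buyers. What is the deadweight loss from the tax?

Deadweight loss = 2125/22

Pre-tax equilibrium: p* = 30, q* = 155.
Tax on buyers shifts demand to qd = 230 − 2.5(p + 10) = 205 - 2.5p.
205 - 2.5p = -100 + 8.5p gives seller price ps = 305/11; buyers pay pb = 305/11 + 10 = 415/11.
New quantity: q = 230 − 2.5(415/11) = 2985/22.
DWL = ½ × 10 × (155 − 2985/22) = 2125/22.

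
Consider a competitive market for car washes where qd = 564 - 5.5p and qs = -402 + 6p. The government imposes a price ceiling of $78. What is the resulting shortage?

Shortage = 69

Equilibrium price would be p* = 84, so the ceiling at 78 binds.
At p = 78: qd = 564 − 5.5(78) = 135, qs = -402 + 6(78) = 66.
Shortage = 135 − 66 = 69.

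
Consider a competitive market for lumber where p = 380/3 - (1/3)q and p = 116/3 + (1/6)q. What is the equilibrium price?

p* = 68

Set the two price expressions equal: 380/3 - (1/3)q = 116/3 + (1/6)q.
88 = 0.5q, so q* = 176.
p* = 380/3 − (1/3)(176) = 68.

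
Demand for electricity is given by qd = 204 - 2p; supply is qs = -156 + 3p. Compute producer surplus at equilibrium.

Producer surplus = 600

Equilibrium: 204 - 2p = -156 + 3p gives p* = 72, q* = 60.
Supply starts at p = 52 (where qs = 0).
PS = ½(72 − 52)(60) = 600.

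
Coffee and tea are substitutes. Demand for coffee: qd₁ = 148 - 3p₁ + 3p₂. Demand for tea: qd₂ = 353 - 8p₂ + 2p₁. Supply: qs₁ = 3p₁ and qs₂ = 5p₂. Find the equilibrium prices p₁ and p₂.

Market 1: 148 - 3p₁ + 3p₂ = 3p₁ → 6p₁ - 3p₂ = 148.
Market 2: 13p₂ - 2p₁ = 353.
Eliminating p₂: 13×(1) + 3×(2) gives 72p₁ = 2983, so p₁ = 2983/72.
Back-substitute into (2): p₂ = (353 + 2×2983/72) / 13 = 1207/36.

p₁ = 2983/72, p₂ = 1207/36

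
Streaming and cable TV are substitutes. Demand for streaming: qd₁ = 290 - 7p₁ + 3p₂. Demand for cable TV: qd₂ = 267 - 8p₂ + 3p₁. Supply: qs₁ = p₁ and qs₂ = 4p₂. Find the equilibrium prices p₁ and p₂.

p₁ = 1427/29, p₂ = 1002/29

Market 1: 290 - 7p₁ + 3p₂ = p₁ → 8p₁ - 3p₂ = 290.
Market 2: 12p₂ - 3p₁ = 267.
Eliminating p₂: 12×(1) + 3×(2) gives 87p₁ = 4281, so p₁ = 1427/29.
Back-substitute into (2): p₂ = (267 + 3×1427/29) / 12 = 1002/29.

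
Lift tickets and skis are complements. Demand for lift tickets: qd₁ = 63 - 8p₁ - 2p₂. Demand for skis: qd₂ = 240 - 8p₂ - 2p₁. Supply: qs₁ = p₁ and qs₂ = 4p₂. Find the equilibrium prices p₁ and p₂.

Market 1: 63 - 8p₁ - 2p₂ = p₁ → 9p₁ + 2p₂ = 63.
Market 2: 12p₂ + 2p₁ = 240.
Eliminating p₂: 12×(1) − 2×(2) gives 104p₁ = 276, so p₁ = 69/26.
Back-substitute into (2): p₂ = (240 − 2×69/26) / 12 = 1017/52.

p₁ = 69/26, p₂ = 1017/52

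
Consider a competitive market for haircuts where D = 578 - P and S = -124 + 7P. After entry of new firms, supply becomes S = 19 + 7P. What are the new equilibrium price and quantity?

Original equilibrium: P* = 87.75, Q* = 490.25.
New equilibrium: 578 - P = 19 + 7P, so 559 = 8P and P' = 69.875; Q' = 578 − 1(69.875) = 508.125.

P' = 69.875, Q' = 508.125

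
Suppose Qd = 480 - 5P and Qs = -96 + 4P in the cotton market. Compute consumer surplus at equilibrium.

Equilibrium: 480 - 5P = -96 + 4P gives P* = 64, Q* = 160.
Demand choke price (Qd = 0): P = 96.
CS = ½(96 − 64)(160) = 2560.

Consumer surplus = 2560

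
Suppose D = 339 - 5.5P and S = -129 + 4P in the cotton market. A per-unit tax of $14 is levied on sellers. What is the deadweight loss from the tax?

Pre-tax equilibrium: P* = 936/19, Q* = 1293/19.
Tax on sellers shifts supply to S = -129 + 4(P − 14) = -185 + 4P.
339 - 5.5P = -185 + 4P gives buyer price Pb = 1048/19; sellers receive Ps = 1048/19 − 14 = 782/19.
New quantity: Q = 339 − 5.5(1048/19) = 677/19.
DWL = ½ × 14 × (1293/19 − 677/19) = 4312/19.

Deadweight loss = 4312/19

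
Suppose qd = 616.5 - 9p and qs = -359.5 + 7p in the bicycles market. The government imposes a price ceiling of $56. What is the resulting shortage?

Equilibrium price would be p* = 61, so the ceiling at 56 binds.
At p = 56: qd = 616.5 − 9(56) = 112.5, qs = -359.5 + 7(56) = 32.5.
Shortage = 112.5 − 32.5 = 80.

Shortage = 80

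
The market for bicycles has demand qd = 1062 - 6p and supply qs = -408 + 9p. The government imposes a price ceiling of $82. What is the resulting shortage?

Shortage = 240

Equilibrium price would be p* = 98, so the ceiling at 82 binds.
At p = 82: qd = 1062 − 6(82) = 570, qs = -408 + 9(82) = 330.
Shortage = 570 − 330 = 240.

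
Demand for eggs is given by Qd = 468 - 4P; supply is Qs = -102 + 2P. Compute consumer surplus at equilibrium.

Consumer surplus = 968

Equilibrium: 468 - 4P = -102 + 2P gives P* = 95, Q* = 88.
Demand choke price (Qd = 0): P = 117.
CS = ½(117 − 95)(88) = 968.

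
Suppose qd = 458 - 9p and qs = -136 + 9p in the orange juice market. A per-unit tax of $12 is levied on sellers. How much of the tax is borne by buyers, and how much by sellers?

Buyers bear $6, sellers bear $6

Pre-tax equilibrium: p* = 33, q* = 161.
Tax on sellers shifts supply to qs = -136 + 9(p − 12) = -244 + 9p.
458 - 9p = -244 + 9p gives buyer price pb = 39; sellers receive ps = 39 − 12 = 27.
New quantity: q = 458 − 9(39) = 107.
Buyer burden = 39 − 33 = 6; seller burden = 33 − 27 = 6.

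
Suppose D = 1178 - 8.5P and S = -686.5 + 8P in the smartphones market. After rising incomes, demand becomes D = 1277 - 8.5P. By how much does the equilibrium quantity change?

Original equilibrium: P* = 113, Q* = 217.5.
New equilibrium: 1277 - 8.5P = -686.5 + 8P, so 1963.5 = 16.5P and P' = 119; Q' = 1277 − 8.5(119) = 265.5.
Change in quantity: 265.5 − 217.5 = 48.

ΔQ = 48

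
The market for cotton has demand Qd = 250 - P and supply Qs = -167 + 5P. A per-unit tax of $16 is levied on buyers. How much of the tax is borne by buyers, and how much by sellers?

Pre-tax equilibrium: P* = 69.5, Q* = 180.5.
Tax on buyers shifts demand to Qd = 250 − 1(P + 16) = 234 - P.
234 - P = -167 + 5P gives seller price Ps = 401/6; buyers pay Pb = 401/6 + 16 = 497/6.
New quantity: Q = 250 − 1(497/6) = 1003/6.
Buyer burden = 497/6 − 69.5 = 40/3; seller burden = 69.5 − 401/6 = 8/3.

Buyers bear 40/3, sellers bear 8/3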